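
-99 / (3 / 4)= -132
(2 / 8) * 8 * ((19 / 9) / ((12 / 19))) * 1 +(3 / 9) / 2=185 / 27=6.85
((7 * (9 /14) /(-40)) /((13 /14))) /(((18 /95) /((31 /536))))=-4123 /111488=-0.04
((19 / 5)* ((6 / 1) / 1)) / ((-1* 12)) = -19 / 10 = -1.90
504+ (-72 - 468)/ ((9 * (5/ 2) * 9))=1504/ 3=501.33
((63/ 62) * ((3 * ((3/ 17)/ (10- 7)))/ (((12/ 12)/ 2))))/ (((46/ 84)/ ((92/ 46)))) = 1.31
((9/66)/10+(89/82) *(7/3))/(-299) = -68899/8090940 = -0.01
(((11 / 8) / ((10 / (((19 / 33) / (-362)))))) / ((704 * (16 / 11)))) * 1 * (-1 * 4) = 19 / 22241280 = 0.00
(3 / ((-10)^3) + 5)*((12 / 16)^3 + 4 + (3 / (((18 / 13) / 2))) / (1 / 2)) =12557461 / 192000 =65.40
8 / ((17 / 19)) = 152 / 17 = 8.94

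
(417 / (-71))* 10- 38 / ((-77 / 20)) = -267130 / 5467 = -48.86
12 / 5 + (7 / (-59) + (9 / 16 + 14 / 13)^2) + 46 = 650512047 / 12762880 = 50.97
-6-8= -14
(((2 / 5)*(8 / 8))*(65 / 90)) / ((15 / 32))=416 / 675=0.62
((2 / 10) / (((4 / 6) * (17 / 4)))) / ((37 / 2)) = 12 / 3145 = 0.00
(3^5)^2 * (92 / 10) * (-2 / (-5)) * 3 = 16297524 / 25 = 651900.96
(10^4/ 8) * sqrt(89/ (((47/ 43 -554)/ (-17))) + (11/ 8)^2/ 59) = 2079.85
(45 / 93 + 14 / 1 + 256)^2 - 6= 70302459 / 961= 73155.52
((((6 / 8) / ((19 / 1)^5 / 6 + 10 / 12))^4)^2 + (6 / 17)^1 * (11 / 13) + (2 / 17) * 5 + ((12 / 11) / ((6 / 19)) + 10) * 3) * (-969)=-315144812260260591300485789618954734040863912495810631847 / 7884188859477194479312218405221612286972536457003008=-39971.75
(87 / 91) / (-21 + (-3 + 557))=87 / 48503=0.00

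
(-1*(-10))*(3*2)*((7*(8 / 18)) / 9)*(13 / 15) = 1456 / 81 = 17.98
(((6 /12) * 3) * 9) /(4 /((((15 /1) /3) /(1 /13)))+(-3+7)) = 585 /176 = 3.32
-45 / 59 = -0.76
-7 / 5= -1.40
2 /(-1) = -2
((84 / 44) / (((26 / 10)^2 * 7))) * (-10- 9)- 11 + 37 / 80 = -1681137 / 148720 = -11.30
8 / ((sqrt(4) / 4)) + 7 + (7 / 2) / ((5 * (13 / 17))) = 3109 / 130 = 23.92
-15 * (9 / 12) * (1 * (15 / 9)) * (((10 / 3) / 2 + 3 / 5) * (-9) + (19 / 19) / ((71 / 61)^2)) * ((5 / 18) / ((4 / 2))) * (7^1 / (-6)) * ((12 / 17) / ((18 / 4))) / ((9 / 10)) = -433629875 / 41648742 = -10.41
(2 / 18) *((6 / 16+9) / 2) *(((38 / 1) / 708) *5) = 2375 / 16992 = 0.14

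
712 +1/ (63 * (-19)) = 712.00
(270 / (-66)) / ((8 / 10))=-225 / 44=-5.11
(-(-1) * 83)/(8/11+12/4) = 913/41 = 22.27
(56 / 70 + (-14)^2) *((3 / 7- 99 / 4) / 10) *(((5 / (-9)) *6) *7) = 55842 / 5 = 11168.40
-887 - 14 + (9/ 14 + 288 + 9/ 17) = -145615/ 238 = -611.83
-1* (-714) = 714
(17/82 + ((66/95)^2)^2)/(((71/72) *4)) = 26465300793/237102769375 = 0.11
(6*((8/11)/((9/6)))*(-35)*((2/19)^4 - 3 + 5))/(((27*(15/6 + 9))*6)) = -3604160/32971213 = -0.11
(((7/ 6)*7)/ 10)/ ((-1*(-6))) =49/ 360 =0.14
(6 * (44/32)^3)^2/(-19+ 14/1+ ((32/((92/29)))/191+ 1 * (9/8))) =-70042207257/1100406784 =-63.65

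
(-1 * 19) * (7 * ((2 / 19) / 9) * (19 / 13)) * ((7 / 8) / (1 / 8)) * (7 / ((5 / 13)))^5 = -893806041674 / 28125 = -31779770.37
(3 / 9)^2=1 / 9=0.11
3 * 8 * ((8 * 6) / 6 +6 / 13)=2640 / 13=203.08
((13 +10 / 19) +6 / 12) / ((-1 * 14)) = -533 / 532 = -1.00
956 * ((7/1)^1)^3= 327908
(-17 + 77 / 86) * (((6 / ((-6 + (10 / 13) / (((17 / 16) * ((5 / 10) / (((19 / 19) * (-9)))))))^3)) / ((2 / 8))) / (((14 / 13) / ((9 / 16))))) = 194343467305 / 6635910553664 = 0.03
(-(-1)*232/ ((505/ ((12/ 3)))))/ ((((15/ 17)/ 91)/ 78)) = 37326016/ 2525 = 14782.58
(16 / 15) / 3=16 / 45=0.36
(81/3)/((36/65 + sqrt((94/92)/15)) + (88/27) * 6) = 8547369480/6364945711 - 616005 * sqrt(32430)/6364945711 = 1.33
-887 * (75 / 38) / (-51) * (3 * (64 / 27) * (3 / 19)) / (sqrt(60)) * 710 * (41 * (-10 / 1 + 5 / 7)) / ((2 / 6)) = -134266964000 * sqrt(15) / 128877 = -4034961.36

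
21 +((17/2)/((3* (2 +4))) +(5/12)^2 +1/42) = 21.67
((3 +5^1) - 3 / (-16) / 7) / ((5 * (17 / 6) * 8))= 2697 / 38080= 0.07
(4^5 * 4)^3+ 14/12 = 412316860423/6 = 68719476737.17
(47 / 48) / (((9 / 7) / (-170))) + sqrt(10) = -27965 / 216 + sqrt(10) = -126.31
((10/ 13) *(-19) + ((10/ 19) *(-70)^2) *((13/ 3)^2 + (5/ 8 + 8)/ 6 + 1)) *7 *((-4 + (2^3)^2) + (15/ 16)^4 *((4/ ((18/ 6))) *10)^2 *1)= 75555198.78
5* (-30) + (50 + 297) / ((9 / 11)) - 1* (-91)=3286 / 9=365.11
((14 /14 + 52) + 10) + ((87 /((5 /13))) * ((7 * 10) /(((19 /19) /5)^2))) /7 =56613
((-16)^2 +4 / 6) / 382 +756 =433573 / 573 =756.67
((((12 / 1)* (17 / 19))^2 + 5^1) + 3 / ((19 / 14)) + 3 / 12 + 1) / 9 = 13.75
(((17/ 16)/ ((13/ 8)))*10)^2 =7225/ 169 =42.75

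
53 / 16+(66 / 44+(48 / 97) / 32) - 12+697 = 1070613 / 1552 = 689.83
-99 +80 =-19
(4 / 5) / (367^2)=4 / 673445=0.00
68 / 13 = 5.23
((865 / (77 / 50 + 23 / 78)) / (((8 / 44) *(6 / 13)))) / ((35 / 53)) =426129275 / 50092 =8506.93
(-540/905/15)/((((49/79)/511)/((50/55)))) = -415224/13937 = -29.79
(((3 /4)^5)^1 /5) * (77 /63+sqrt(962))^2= 297 * sqrt(962) /2560+234129 /5120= 49.33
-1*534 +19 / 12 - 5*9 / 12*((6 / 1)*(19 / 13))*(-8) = -42017 / 156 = -269.34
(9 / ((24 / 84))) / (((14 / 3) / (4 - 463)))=-12393 / 4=-3098.25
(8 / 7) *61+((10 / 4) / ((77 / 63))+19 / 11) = 11317 / 154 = 73.49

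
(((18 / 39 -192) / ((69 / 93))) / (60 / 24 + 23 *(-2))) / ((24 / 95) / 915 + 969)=1491053500 / 243453785393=0.01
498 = 498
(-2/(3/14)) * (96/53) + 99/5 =2.89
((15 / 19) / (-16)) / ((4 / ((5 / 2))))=-75 / 2432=-0.03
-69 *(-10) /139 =690 /139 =4.96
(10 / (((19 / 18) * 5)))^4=1679616 / 130321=12.89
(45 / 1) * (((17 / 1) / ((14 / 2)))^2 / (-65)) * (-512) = 1331712 / 637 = 2090.60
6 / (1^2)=6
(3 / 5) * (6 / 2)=1.80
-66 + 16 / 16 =-65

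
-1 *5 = -5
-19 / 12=-1.58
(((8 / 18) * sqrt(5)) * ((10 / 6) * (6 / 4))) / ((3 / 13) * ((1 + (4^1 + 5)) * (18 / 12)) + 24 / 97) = 12610 * sqrt(5) / 42093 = 0.67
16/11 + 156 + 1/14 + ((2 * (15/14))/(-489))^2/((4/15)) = 9023527319/57282764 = 157.53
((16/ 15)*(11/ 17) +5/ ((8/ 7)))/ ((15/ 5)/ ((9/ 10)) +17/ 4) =0.67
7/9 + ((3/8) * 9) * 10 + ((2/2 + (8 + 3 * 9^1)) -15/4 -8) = 529/9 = 58.78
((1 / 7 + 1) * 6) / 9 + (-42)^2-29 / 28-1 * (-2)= 148321 / 84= 1765.73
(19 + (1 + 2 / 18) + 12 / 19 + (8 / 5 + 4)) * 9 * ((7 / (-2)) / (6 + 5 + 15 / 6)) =-157661 / 2565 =-61.47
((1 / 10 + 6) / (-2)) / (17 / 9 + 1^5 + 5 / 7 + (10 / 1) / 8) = -3843 / 6115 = -0.63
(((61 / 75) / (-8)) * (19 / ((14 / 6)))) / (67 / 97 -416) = 112423 / 56399000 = 0.00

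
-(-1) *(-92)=-92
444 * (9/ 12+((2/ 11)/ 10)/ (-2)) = 18093/ 55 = 328.96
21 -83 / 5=22 / 5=4.40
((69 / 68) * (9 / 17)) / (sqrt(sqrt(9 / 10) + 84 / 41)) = 207 * sqrt(1230) / (1156 * sqrt(41 * sqrt(10) + 280)) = 0.31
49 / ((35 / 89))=623 / 5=124.60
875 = 875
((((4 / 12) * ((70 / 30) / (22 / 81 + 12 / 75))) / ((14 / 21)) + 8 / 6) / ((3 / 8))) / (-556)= -21167 / 1093374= -0.02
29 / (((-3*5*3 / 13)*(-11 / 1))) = 377 / 495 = 0.76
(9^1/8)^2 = 81/64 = 1.27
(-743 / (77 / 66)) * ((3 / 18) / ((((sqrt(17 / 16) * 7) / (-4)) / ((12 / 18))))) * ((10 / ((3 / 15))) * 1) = 1188800 * sqrt(17) / 2499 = 1961.40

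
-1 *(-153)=153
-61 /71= -0.86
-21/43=-0.49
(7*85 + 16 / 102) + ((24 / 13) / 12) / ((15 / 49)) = 595.66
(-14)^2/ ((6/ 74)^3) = 9927988/ 27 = 367703.26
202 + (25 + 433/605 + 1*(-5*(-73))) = 592.72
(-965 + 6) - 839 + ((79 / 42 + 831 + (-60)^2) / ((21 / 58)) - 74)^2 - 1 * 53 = 28800196573894 / 194481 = 148087456.22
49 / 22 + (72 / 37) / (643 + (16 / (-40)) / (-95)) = 184830517 / 82872526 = 2.23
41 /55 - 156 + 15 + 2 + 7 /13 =-98467 /715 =-137.72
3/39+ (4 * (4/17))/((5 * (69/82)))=22921/76245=0.30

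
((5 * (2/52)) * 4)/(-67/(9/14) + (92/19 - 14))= -855/126022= -0.01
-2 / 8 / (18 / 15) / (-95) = 1 / 456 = 0.00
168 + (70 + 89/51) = 12227/51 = 239.75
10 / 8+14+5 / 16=249 / 16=15.56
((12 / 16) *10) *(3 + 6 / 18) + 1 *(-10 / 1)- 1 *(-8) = 23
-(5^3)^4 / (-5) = 48828125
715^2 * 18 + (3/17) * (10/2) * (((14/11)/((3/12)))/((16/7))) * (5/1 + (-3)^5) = 101217405/11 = 9201582.27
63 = 63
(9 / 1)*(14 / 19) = 126 / 19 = 6.63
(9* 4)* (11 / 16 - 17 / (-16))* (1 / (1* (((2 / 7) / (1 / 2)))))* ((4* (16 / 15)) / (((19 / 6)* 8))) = 1764 / 95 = 18.57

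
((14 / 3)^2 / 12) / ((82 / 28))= 686 / 1107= 0.62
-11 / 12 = -0.92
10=10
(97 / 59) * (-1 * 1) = -97 / 59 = -1.64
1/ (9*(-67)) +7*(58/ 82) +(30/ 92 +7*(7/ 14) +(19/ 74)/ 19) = 369835141/ 42078546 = 8.79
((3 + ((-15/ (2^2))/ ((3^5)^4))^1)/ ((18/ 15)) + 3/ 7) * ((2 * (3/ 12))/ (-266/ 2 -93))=-571832641589/ 88257486758112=-0.01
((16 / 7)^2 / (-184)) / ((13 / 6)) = -192 / 14651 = -0.01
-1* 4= -4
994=994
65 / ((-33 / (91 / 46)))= -5915 / 1518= -3.90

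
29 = 29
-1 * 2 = -2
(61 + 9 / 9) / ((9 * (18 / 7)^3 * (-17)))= -10633 / 446148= -0.02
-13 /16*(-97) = 1261 /16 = 78.81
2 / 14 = 1 / 7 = 0.14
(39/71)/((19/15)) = 585/1349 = 0.43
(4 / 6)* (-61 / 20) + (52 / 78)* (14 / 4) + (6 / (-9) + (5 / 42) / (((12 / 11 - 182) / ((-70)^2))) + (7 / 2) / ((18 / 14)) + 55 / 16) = 368029 / 143280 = 2.57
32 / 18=16 / 9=1.78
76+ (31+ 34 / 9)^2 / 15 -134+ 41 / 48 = 456589 / 19440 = 23.49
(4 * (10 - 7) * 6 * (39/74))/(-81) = -52/111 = -0.47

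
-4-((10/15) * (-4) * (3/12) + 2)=-16/3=-5.33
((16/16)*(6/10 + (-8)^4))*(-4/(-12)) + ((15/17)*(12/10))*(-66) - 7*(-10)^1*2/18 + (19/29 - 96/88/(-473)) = 150528789926/115428555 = 1304.09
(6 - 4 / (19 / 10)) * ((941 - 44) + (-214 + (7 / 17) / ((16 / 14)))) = 3438669 / 1292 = 2661.51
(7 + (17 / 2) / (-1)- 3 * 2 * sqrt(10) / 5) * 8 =-48 * sqrt(10) / 5- 12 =-42.36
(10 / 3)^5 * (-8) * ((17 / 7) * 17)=-231200000 / 1701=-135920.05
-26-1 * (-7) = -19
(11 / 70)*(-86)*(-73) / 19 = 34529 / 665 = 51.92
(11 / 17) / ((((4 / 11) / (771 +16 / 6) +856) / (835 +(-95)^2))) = 40721945 / 5463637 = 7.45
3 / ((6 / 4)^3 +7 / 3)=72 / 137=0.53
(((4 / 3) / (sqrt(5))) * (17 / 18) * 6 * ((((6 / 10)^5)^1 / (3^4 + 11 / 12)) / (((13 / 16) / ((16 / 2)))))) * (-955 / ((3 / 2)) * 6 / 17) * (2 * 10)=-506953728 * sqrt(5) / 7986875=-141.93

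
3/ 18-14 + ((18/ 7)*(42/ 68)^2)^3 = -7466820119/ 579301656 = -12.89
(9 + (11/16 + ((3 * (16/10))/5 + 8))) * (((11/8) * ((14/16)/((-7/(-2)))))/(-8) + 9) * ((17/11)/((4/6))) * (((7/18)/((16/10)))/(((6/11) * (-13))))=-2035314953/153354240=-13.27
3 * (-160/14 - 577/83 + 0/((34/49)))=-32037/581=-55.14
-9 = -9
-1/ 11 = -0.09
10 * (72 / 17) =720 / 17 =42.35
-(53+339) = -392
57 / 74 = 0.77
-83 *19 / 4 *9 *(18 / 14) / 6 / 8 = -42579 / 448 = -95.04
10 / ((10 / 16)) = 16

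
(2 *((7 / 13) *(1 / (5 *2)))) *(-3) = -21 / 65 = -0.32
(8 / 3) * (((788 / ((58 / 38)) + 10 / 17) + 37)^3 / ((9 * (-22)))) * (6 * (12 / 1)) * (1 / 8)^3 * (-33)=20358716762641375 / 1917170512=10619147.66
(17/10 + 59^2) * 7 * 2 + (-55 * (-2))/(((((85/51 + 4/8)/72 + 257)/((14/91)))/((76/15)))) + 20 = 352051545289/7217405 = 48778.13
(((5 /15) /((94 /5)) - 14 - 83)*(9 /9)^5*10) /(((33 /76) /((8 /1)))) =-83140960 /4653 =-17868.25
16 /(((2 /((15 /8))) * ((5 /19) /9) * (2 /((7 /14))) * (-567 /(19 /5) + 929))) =9747 /59264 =0.16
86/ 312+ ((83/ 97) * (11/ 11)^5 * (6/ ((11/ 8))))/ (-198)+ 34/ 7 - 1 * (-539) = 2324600515/ 4272268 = 544.11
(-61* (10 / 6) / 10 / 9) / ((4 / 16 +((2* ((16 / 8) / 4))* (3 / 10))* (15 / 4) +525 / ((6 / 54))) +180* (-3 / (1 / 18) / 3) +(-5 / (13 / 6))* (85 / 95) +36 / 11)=-662948 / 873020781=-0.00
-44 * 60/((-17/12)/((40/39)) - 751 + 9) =140800/39647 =3.55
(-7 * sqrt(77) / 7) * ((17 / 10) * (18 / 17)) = -9 * sqrt(77) / 5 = -15.79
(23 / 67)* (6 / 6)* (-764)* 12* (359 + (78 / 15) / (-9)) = -1133675152 / 1005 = -1128034.98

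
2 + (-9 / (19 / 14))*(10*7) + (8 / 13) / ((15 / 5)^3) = -3082330 / 6669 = -462.19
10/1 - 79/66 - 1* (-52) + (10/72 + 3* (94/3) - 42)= 44725/396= 112.94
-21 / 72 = -7 / 24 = -0.29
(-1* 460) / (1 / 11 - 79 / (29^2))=1063865 / 7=151980.71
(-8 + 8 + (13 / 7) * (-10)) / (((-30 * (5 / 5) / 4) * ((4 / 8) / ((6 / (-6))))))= -104 / 21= -4.95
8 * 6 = 48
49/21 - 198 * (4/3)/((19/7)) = -94.93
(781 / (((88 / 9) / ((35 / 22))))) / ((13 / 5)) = 111825 / 2288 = 48.87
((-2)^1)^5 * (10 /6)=-160 /3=-53.33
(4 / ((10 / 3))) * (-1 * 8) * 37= -355.20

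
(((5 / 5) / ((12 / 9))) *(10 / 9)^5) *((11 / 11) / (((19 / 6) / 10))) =500000 / 124659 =4.01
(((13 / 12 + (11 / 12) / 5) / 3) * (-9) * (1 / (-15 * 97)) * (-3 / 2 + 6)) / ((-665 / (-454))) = 681 / 84875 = 0.01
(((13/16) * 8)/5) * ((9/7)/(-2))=-117/140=-0.84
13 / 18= 0.72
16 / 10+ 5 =33 / 5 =6.60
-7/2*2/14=-0.50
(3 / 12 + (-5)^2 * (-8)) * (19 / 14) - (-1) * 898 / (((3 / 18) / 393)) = 118563923 / 56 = 2117212.91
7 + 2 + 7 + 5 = 21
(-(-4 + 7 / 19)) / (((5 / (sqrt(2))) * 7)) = 69 * sqrt(2) / 665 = 0.15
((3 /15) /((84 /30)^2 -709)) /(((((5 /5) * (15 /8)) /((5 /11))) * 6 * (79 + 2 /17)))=-68 /466814799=-0.00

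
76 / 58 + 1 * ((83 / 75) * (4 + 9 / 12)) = 57133 / 8700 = 6.57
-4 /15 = -0.27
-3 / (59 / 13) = -39 / 59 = -0.66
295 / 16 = 18.44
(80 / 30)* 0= 0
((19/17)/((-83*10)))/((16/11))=-209/225760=-0.00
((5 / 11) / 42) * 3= 5 / 154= 0.03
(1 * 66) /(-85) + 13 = 1039 /85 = 12.22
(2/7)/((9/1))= 2/63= 0.03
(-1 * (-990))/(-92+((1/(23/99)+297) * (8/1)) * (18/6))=11385/82102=0.14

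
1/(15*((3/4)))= 4/45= 0.09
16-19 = -3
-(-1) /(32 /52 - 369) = -13 /4789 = -0.00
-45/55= -9/11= -0.82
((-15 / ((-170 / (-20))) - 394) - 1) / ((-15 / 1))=1349 / 51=26.45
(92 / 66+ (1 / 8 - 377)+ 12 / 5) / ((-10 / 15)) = 492467 / 880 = 559.62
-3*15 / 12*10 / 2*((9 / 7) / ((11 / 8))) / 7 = -1350 / 539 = -2.50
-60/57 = -20/19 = -1.05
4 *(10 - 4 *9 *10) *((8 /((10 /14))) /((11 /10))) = -156800 /11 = -14254.55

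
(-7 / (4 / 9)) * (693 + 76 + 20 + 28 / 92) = -571851 / 46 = -12431.54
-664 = -664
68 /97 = 0.70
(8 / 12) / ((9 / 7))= 14 / 27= 0.52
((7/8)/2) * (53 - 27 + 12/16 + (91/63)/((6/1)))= 20405/1728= 11.81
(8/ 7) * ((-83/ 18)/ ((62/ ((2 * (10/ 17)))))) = -3320/ 33201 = -0.10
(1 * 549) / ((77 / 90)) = 641.69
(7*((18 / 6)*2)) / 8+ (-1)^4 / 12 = 16 / 3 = 5.33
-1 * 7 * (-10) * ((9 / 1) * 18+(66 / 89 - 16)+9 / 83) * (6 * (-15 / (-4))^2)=867332.85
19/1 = 19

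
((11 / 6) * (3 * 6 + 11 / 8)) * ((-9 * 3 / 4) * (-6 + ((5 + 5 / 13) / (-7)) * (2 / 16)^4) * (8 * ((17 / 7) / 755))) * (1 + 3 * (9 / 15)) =8334584577 / 80404480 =103.66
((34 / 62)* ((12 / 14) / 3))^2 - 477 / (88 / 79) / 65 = -1767842467 / 269349080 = -6.56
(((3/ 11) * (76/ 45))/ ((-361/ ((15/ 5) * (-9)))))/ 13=36/ 13585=0.00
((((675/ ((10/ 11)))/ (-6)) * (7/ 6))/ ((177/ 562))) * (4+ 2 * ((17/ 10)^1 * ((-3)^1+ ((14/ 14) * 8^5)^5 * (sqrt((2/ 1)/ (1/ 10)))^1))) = 670747/ 236- 6948093364109834917234343936 * sqrt(5)/ 59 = -263328967392623532919577000.00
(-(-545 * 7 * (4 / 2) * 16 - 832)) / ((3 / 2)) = 245824 / 3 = 81941.33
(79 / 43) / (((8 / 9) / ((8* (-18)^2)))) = 230364 / 43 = 5357.30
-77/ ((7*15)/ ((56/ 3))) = -13.69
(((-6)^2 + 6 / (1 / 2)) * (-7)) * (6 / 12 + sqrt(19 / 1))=-336 * sqrt(19) -168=-1632.59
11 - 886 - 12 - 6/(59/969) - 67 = -62100/59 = -1052.54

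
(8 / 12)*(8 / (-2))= -8 / 3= -2.67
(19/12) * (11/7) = 209/84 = 2.49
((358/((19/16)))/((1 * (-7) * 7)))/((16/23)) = -8234/931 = -8.84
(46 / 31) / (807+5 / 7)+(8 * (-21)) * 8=-117783967 / 87637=-1344.00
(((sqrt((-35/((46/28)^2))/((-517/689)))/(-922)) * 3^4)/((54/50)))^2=6646696875/58123005853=0.11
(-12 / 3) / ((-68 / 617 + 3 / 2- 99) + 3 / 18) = 1851 / 45092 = 0.04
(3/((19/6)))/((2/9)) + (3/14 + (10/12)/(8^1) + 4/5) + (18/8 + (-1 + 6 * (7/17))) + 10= 10365617/542640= 19.10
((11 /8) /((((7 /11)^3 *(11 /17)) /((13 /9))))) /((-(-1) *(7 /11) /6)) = 3235661 /28812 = 112.30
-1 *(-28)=28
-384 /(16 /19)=-456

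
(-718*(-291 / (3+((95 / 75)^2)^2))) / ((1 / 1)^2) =5288743125 / 141098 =37482.76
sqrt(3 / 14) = sqrt(42) / 14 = 0.46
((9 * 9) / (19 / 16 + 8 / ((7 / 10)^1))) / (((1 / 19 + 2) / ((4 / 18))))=4256 / 6123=0.70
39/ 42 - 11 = -141/ 14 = -10.07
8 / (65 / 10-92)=-0.09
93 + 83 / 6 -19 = 87.83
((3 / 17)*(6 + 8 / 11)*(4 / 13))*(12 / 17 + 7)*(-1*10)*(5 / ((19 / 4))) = -23265600 / 785213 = -29.63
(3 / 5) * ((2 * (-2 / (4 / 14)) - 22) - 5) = -123 / 5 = -24.60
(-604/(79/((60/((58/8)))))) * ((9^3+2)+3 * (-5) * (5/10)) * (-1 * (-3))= -314635680/2291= -137335.52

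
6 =6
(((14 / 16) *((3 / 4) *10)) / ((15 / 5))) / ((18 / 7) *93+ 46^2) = 245 / 263776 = 0.00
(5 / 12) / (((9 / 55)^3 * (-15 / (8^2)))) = -2662000 / 6561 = -405.73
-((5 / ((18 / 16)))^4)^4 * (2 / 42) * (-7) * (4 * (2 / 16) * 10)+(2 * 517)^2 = 214754308302959096236748588 / 5559060566555523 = 38631402865.97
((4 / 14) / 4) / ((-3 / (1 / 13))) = -0.00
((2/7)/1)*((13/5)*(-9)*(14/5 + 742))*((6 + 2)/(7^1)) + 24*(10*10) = -82272/25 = -3290.88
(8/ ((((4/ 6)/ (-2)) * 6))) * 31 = -124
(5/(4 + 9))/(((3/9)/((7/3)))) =35/13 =2.69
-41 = -41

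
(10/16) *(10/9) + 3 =133/36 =3.69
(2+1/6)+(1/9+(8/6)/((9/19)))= 275/54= 5.09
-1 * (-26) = 26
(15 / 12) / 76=5 / 304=0.02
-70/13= -5.38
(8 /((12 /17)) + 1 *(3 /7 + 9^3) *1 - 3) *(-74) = -1146482 /21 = -54594.38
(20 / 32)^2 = 25 / 64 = 0.39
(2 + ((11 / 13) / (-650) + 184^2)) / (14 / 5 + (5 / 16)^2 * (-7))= 36620811392 / 2289105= 15997.87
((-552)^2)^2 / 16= 5802782976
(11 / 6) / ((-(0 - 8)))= 11 / 48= 0.23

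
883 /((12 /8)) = 1766 /3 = 588.67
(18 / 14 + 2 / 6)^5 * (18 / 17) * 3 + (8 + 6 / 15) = 33079766 / 756315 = 43.74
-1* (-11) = 11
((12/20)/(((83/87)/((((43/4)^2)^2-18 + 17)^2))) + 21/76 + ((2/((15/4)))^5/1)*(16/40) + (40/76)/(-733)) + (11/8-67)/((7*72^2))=112148916.82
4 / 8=1 / 2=0.50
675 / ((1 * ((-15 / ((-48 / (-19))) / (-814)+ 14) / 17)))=149450400 / 182431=819.22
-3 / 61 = -0.05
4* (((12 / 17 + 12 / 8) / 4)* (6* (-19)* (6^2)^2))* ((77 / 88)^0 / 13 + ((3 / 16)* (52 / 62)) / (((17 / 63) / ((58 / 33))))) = -459785330100 / 1281137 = -358888.50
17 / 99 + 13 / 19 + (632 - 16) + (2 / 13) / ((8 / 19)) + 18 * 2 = 63892883 / 97812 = 653.22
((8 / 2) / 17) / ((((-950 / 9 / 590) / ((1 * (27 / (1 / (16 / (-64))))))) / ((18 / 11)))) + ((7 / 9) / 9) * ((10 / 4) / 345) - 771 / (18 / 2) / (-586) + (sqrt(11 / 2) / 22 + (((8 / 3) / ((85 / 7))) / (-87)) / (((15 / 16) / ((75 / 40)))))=sqrt(22) / 44 + 12375087573439 / 843655106745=14.78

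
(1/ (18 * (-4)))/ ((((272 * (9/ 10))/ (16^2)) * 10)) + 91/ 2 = 125303/ 2754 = 45.50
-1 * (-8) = 8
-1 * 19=-19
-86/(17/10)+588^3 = 3456056164/17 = 203297421.41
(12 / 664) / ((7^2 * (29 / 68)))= 102 / 117943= 0.00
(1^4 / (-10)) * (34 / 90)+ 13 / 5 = 1153 / 450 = 2.56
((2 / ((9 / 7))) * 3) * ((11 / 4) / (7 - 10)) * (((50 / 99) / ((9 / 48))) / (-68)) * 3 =700 / 1377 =0.51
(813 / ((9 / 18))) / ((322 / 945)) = 109755 / 23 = 4771.96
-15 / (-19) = 15 / 19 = 0.79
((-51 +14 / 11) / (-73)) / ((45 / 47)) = 25709 / 36135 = 0.71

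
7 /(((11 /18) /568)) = 71568 /11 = 6506.18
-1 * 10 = -10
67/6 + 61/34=661/51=12.96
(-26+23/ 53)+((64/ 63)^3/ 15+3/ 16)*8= -9345750343/ 397574730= -23.51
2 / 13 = 0.15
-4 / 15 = -0.27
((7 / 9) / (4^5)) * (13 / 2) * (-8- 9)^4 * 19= 144407809 / 18432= 7834.63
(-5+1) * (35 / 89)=-140 / 89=-1.57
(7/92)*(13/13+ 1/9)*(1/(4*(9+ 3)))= 35/19872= 0.00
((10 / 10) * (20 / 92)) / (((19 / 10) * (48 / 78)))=325 / 1748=0.19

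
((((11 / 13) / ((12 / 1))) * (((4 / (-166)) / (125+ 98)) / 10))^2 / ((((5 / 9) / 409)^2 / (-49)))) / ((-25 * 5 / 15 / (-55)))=-294567287553 / 2894827034450000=-0.00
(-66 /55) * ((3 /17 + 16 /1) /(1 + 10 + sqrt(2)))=-3630 /2023 + 330 * sqrt(2) /2023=-1.56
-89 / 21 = -4.24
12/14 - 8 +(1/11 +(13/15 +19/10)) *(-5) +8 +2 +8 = -1585/462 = -3.43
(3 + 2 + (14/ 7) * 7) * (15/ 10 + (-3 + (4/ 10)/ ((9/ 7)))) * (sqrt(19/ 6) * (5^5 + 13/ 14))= -88970179 * sqrt(114)/ 7560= -125653.65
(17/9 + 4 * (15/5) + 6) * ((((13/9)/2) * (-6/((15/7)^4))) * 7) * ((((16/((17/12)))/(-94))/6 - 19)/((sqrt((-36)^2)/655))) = 77860240790423/7863358500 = 9901.65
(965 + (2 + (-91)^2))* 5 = 46240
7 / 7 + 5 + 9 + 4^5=1039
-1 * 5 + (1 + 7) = 3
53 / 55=0.96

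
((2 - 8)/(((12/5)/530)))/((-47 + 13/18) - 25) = 23850/1283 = 18.59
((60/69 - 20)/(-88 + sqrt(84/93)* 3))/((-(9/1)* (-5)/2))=88* sqrt(217)/4136757 + 120032/12410271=0.01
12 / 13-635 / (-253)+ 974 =3214777 / 3289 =977.43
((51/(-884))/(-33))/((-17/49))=-49/9724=-0.01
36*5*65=11700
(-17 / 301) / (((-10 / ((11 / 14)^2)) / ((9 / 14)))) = 18513 / 8259440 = 0.00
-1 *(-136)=136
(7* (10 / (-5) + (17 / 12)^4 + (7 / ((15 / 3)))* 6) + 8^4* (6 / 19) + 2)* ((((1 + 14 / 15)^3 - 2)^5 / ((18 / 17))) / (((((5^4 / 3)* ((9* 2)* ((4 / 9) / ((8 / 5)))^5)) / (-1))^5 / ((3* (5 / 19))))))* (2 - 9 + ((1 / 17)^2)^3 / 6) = 1349603118642441449469312577245613017922000909794450432 / 444582198312615251012402950436808168888092041015625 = 3035.67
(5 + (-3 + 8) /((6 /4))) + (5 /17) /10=853 /102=8.36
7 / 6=1.17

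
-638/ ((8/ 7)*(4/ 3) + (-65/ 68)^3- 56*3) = 4212759936/ 1105021397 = 3.81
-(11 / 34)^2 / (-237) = 121 / 273972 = 0.00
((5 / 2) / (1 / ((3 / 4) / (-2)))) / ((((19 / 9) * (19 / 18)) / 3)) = -3645 / 2888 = -1.26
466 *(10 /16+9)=17941 /4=4485.25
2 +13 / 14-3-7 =-99 / 14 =-7.07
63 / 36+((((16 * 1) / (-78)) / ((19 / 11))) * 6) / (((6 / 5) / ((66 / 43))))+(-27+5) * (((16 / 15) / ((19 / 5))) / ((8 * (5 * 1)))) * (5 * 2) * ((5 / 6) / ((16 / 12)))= -16099 / 127452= -0.13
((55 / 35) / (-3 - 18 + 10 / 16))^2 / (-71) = -7744 / 92433551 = -0.00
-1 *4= -4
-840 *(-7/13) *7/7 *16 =94080/13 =7236.92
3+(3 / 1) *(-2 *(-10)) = 63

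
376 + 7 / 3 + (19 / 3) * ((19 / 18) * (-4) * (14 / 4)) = 7688 / 27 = 284.74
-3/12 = -1/4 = -0.25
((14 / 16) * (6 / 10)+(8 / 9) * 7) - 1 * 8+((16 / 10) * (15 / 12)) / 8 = -361 / 360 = -1.00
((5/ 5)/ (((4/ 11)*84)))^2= 121/ 112896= 0.00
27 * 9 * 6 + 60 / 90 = 4376 / 3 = 1458.67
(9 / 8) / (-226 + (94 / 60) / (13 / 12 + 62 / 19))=-44595 / 8944352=-0.00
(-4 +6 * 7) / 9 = 38 / 9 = 4.22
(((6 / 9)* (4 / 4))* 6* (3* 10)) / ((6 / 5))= 100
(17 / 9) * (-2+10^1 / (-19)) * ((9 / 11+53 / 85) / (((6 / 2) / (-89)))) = 1919552 / 9405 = 204.10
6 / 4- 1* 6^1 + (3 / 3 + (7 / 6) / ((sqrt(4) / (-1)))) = -49 / 12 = -4.08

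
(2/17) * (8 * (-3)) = -48/17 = -2.82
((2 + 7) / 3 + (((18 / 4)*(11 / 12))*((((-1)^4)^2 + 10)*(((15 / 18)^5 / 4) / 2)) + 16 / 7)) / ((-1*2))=-8784731 / 2322432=-3.78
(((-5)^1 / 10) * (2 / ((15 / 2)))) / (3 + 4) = -2 / 105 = -0.02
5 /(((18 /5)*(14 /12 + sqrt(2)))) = -175 /69 + 50*sqrt(2) /23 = 0.54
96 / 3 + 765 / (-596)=18307 / 596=30.72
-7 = -7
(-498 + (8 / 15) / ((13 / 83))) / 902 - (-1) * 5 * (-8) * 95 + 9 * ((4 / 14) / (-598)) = -53812575788 / 14159145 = -3800.55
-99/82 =-1.21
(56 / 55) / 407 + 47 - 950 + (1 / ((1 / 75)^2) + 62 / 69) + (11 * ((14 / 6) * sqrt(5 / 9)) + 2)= 77 * sqrt(5) / 9 + 7297916794 / 1544565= 4744.03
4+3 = 7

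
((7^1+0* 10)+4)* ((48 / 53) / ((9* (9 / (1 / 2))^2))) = 44 / 12879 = 0.00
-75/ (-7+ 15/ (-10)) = 150/ 17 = 8.82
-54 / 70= -27 / 35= -0.77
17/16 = 1.06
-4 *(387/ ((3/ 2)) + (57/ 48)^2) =-66409/ 64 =-1037.64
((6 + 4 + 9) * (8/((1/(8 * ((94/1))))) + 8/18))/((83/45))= 5144060/83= 61976.63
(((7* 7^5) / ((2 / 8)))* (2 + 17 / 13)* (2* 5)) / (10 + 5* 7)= 40471256 / 117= 345908.17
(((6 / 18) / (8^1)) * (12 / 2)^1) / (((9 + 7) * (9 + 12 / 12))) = 1 / 640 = 0.00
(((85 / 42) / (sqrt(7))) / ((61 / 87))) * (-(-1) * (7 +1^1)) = 9860 * sqrt(7) / 2989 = 8.73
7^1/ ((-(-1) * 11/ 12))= 84/ 11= 7.64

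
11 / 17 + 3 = 62 / 17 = 3.65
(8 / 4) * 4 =8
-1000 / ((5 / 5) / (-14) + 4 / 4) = -14000 / 13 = -1076.92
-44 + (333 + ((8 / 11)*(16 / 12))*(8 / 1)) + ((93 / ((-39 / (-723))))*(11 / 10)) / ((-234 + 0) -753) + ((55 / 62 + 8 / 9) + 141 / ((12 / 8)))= 25636092673 / 65630565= 390.61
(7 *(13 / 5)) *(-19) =-345.80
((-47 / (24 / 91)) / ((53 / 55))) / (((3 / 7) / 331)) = -545039495 / 3816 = -142830.06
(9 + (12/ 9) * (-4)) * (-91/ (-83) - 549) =-500236/ 249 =-2008.98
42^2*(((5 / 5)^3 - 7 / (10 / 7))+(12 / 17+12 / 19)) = -7300314 / 1615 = -4520.32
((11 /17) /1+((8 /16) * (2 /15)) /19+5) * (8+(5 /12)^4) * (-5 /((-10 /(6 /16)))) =4558626401 /535818240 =8.51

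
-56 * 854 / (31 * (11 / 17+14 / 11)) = -8943088 / 11129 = -803.58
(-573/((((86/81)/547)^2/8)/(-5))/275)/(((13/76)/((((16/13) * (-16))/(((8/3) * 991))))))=-16413988823702784/17031776905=-963727.33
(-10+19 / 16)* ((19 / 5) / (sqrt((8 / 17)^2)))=-45543 / 640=-71.16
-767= -767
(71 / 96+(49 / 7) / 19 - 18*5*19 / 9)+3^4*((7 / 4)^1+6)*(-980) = -1122460219 / 1824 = -615383.89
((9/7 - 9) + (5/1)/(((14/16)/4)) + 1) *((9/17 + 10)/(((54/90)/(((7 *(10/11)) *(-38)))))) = -68504.99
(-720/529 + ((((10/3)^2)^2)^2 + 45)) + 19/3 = 15291.55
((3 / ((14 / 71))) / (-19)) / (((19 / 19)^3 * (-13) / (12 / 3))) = 426 / 1729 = 0.25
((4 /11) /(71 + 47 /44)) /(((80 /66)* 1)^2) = 363 /105700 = 0.00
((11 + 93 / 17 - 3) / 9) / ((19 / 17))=229 / 171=1.34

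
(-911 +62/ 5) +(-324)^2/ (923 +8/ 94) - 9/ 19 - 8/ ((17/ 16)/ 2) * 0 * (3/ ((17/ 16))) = -647376356/ 824315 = -785.35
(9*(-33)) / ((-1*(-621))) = -11 / 23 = -0.48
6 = 6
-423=-423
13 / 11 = 1.18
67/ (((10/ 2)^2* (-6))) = -67/ 150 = -0.45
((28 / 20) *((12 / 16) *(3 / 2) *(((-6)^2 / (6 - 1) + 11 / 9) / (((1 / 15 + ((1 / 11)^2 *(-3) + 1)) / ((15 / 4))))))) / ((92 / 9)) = 26002053 / 5567104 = 4.67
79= 79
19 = 19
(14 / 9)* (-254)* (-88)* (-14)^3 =-858674432 / 9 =-95408270.22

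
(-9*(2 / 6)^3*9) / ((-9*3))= 1 / 9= 0.11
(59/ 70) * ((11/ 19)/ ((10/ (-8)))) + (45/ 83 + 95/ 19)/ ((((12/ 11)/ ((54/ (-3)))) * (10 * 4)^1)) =-2954611/ 1103900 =-2.68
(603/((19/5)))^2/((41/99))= 899932275/14801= 60802.13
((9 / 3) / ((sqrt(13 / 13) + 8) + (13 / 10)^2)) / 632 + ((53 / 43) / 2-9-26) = -124859191 / 3631393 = -34.38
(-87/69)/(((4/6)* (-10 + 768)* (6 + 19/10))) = -435/1377286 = -0.00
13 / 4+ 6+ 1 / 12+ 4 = 40 / 3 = 13.33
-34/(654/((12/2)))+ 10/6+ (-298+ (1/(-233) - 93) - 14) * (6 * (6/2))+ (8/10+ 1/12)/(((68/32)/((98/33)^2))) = -51378734795677/7052619915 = -7285.06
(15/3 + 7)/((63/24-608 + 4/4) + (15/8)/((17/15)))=-816/40985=-0.02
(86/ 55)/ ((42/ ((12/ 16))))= 43/ 1540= 0.03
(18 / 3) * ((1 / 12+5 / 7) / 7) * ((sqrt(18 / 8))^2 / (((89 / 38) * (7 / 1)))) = 11457 / 122108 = 0.09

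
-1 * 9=-9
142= 142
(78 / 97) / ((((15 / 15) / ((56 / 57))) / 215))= 313040 / 1843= 169.85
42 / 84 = 0.50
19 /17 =1.12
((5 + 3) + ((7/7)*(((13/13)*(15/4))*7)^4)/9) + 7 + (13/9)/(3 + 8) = 52771.48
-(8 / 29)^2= -64 / 841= -0.08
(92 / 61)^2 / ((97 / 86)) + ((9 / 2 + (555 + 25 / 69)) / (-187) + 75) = 689473453717 / 9314340222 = 74.02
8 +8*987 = 7904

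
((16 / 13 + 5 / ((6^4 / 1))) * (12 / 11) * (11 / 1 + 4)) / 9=2.24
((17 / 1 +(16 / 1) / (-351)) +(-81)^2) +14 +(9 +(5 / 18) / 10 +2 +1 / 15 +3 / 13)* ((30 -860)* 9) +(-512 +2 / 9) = -78519.17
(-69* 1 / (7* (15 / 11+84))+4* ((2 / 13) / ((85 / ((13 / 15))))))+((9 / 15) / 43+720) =719.90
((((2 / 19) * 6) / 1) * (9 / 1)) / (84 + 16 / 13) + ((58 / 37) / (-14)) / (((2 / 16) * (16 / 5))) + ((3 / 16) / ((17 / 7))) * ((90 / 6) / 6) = -14990939 / 741535648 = -0.02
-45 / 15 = -3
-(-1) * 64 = 64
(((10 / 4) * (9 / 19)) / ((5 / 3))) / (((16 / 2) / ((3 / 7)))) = 81 / 2128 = 0.04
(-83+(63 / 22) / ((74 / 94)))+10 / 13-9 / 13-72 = -1600903 / 10582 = -151.29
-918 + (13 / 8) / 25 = -183587 / 200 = -917.94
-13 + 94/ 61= -699/ 61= -11.46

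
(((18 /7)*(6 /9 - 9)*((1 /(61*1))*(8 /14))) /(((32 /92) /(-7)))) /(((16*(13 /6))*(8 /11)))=56925 /355264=0.16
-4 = -4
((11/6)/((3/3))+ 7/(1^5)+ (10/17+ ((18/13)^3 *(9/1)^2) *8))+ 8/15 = 1938513529/1120470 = 1730.09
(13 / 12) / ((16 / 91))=1183 / 192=6.16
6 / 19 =0.32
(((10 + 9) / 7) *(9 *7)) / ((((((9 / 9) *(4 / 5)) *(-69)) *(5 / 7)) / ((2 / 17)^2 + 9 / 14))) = -151449 / 53176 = -2.85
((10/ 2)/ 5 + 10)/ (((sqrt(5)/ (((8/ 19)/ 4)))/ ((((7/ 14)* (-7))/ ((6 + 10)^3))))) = -77* sqrt(5)/ 389120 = -0.00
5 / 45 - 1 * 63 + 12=-458 / 9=-50.89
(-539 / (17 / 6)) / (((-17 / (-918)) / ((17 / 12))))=-14553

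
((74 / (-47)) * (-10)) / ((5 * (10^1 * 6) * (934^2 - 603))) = 37 / 614585865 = 0.00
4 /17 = 0.24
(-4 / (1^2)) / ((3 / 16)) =-64 / 3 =-21.33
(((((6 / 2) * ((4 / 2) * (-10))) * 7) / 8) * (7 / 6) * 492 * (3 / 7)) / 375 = -861 / 25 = -34.44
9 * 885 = 7965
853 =853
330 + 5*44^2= 10010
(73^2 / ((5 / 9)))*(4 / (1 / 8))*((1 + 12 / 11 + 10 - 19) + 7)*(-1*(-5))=1534752 / 11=139522.91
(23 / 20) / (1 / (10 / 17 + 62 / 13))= 6808 / 1105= 6.16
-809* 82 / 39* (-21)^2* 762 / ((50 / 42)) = -480143013.45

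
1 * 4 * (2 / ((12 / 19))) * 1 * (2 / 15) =76 / 45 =1.69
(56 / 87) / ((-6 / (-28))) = 784 / 261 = 3.00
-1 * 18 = -18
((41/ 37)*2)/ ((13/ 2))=164/ 481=0.34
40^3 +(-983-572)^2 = 2482025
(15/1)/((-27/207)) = -115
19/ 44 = 0.43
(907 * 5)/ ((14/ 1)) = 4535/ 14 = 323.93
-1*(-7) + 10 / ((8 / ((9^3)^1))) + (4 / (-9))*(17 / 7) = 231127 / 252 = 917.17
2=2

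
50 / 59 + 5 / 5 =109 / 59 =1.85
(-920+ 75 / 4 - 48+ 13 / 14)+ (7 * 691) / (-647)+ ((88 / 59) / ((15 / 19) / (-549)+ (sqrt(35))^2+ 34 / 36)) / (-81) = -6894349329594835 / 7213186723428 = -955.80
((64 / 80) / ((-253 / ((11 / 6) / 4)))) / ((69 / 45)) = -1 / 1058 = -0.00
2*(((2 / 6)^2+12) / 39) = 218 / 351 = 0.62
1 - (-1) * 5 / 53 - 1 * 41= -2115 / 53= -39.91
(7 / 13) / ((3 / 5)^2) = 175 / 117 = 1.50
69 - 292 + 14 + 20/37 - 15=-8268/37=-223.46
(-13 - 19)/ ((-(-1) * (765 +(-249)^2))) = -0.00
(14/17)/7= 2/17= 0.12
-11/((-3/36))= 132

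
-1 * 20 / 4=-5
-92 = -92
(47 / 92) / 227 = 47 / 20884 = 0.00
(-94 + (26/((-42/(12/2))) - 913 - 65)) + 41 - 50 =-7593/7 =-1084.71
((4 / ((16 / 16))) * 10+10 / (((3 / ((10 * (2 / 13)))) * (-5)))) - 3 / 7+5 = 11888 / 273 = 43.55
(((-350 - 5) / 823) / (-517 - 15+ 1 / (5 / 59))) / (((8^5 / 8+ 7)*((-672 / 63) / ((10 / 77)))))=-8875 / 3606875546736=-0.00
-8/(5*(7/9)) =-72/35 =-2.06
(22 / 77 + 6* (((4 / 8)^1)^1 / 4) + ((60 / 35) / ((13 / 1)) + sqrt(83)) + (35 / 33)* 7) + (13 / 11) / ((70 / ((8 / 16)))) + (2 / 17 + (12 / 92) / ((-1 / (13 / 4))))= 194771827 / 23483460 + sqrt(83)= 17.40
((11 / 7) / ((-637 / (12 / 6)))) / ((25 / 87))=-1914 / 111475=-0.02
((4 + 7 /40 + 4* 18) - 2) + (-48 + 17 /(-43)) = 44341 /1720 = 25.78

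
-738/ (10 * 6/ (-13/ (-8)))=-1599/ 80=-19.99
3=3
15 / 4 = 3.75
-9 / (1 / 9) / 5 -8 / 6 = -263 / 15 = -17.53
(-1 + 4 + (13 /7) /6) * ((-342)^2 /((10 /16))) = 21677328 /35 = 619352.23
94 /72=47 /36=1.31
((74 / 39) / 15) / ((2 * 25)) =37 / 14625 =0.00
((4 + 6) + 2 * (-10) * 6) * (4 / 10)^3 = -176 / 25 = -7.04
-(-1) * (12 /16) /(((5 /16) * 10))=6 /25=0.24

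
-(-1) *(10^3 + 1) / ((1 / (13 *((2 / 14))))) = 1859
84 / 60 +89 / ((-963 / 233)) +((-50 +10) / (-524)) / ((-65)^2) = -429248258 / 21319857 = -20.13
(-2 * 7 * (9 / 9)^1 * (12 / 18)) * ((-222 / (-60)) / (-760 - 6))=259 / 5745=0.05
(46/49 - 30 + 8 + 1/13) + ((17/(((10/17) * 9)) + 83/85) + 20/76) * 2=-111872374/9258795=-12.08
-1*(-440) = 440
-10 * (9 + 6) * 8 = -1200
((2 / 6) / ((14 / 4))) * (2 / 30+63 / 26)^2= 0.59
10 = 10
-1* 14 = -14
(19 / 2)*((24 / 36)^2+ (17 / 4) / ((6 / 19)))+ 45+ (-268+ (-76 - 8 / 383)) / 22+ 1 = 98547239 / 606672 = 162.44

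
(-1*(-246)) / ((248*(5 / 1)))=123 / 620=0.20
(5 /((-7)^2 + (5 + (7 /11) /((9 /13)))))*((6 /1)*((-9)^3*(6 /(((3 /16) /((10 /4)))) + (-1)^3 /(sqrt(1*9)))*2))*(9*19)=-58991131980 /5437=-10849941.51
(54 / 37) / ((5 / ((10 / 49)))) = 108 / 1813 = 0.06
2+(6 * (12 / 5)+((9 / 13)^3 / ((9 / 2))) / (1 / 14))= 191494 / 10985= 17.43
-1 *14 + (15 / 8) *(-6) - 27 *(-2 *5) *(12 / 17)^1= 11243 / 68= 165.34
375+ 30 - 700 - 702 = -997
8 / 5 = 1.60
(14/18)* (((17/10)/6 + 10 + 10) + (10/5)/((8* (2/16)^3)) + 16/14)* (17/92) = 21.48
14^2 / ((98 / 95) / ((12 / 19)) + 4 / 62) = 182280 / 1579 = 115.44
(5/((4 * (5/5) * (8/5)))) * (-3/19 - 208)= -98875/608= -162.62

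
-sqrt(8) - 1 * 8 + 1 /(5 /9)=-31 /5 - 2 * sqrt(2)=-9.03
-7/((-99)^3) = 7/970299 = 0.00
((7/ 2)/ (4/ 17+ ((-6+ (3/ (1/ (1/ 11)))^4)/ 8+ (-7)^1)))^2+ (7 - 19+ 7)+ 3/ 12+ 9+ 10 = 12953907564896449/ 895412859902500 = 14.47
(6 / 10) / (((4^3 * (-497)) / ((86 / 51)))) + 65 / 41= 87867837 / 55425440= 1.59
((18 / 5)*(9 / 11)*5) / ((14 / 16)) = 1296 / 77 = 16.83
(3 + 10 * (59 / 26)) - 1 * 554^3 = -2210408698 / 13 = -170031438.31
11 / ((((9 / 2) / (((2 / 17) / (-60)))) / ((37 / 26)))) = -407 / 59670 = -0.01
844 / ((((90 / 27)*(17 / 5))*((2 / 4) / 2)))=297.88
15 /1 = 15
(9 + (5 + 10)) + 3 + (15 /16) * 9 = 567 /16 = 35.44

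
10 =10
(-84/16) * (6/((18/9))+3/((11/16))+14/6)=-560/11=-50.91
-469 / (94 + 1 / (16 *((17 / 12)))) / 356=-0.01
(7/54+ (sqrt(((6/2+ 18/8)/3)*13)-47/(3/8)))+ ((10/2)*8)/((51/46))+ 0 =-81817/918+ sqrt(91)/2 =-84.36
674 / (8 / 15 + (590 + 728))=5055 / 9889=0.51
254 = 254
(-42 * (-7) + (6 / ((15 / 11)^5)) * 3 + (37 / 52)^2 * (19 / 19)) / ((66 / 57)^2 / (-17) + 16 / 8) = 417700011624071 / 2689888500000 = 155.29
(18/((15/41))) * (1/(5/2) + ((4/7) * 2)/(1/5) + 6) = 596.02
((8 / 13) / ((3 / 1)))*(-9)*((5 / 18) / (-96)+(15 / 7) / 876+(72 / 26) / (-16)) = 1991903 / 6217848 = 0.32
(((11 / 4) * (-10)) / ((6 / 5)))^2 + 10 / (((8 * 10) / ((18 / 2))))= 75787 / 144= 526.30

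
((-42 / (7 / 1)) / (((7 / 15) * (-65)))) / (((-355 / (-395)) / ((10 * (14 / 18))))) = 1580 / 923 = 1.71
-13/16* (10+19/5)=-897/80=-11.21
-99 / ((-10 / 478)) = 23661 / 5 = 4732.20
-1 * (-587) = 587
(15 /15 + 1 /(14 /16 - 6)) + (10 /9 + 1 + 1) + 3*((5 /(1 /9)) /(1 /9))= 449780 /369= 1218.92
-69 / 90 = -23 / 30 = -0.77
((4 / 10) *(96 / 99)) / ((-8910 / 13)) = -416 / 735075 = -0.00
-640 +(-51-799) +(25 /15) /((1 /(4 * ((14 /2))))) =-4330 /3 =-1443.33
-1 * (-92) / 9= 92 / 9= 10.22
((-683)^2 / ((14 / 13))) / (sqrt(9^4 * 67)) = 6064357 * sqrt(67) / 75978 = 653.33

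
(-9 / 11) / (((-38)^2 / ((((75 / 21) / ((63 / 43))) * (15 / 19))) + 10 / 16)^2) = -16641000000 / 11470229550728531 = -0.00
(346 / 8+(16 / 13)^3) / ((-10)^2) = 0.45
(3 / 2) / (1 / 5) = 15 / 2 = 7.50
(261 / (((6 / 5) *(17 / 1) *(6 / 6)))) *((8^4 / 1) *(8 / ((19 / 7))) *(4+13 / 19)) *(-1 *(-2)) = 8880291840 / 6137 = 1447008.61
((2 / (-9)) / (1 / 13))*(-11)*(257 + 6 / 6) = 24596 / 3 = 8198.67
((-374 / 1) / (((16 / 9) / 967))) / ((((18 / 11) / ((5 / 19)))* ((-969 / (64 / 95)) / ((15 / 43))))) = 2340140 / 294937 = 7.93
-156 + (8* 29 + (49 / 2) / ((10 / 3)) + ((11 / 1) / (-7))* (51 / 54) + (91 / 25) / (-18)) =514481 / 6300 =81.66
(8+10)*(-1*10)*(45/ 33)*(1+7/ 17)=-64800/ 187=-346.52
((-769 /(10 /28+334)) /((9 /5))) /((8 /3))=-26915 /56172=-0.48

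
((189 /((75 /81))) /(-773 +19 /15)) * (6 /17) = -45927 /491980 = -0.09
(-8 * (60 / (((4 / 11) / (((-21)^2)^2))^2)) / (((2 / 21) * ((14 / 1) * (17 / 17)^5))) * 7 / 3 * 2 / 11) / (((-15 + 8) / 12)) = 74889261534780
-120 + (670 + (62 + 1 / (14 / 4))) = 4286 / 7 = 612.29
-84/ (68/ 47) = -987/ 17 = -58.06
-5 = -5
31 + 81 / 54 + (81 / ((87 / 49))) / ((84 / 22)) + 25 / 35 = 9168 / 203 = 45.16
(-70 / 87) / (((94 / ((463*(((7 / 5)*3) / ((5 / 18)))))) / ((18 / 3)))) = -2450196 / 6815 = -359.53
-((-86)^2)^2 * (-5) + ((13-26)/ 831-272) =227281664435/ 831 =273503807.98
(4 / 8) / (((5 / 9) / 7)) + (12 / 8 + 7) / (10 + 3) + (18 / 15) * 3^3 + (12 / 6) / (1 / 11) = 3988 / 65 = 61.35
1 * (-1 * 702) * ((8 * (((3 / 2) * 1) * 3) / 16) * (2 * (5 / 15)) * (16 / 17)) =-16848 / 17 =-991.06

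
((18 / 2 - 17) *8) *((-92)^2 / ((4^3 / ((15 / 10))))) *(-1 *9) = 114264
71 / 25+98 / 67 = 7207 / 1675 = 4.30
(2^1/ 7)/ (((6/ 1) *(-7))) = -1/ 147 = -0.01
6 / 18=1 / 3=0.33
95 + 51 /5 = 526 /5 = 105.20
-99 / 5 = -19.80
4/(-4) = -1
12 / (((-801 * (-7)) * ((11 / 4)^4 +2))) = 1024 / 28320957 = 0.00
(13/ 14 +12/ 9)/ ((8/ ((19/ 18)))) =1805/ 6048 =0.30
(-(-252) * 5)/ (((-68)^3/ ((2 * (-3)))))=945/ 39304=0.02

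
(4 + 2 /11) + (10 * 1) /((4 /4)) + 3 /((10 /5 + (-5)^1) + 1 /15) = 579 /44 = 13.16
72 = 72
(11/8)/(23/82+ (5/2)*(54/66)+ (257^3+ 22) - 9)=4961/61244386840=0.00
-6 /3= -2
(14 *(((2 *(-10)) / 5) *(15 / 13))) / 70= -12 / 13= -0.92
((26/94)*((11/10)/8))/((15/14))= 1001/28200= 0.04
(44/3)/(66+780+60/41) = 902/52119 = 0.02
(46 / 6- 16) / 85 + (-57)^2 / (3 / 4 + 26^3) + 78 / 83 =305515909 / 297609531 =1.03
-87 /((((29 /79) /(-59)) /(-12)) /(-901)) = 151184196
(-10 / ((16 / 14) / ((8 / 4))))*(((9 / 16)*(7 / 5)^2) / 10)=-3087 / 1600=-1.93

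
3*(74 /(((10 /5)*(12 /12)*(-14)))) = -111 /14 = -7.93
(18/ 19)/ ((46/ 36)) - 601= -600.26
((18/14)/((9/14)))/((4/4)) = 2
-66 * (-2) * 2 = 264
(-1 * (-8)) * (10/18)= 40/9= 4.44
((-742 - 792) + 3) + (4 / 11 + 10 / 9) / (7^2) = -7426735 / 4851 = -1530.97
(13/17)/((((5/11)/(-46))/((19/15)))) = -124982/1275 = -98.03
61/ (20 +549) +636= 361945/ 569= 636.11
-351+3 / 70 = -24567 / 70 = -350.96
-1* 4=-4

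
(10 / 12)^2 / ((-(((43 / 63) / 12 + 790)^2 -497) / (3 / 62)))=-595350 / 11050350789607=-0.00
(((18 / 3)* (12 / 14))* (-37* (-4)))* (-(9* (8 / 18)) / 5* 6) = -127872 / 35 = -3653.49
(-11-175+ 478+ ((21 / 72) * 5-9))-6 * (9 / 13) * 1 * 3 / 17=1504879 / 5304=283.73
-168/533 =-0.32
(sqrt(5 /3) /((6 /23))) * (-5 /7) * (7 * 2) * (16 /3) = -1840 * sqrt(15) /27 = -263.94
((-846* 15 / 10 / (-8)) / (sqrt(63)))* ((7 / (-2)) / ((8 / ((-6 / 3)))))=423* sqrt(7) / 64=17.49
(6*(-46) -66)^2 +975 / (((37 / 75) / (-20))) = 2865168 / 37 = 77436.97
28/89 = 0.31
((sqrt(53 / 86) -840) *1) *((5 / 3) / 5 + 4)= -3640 + 13 *sqrt(4558) / 258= -3636.60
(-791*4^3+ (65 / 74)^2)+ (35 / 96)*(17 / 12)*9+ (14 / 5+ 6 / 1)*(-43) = -44681514009 / 876160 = -50996.98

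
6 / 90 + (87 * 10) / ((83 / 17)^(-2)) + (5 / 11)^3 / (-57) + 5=2274073036021 / 109627815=20743.58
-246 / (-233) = 246 / 233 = 1.06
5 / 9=0.56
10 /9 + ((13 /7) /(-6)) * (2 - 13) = 569 /126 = 4.52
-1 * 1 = -1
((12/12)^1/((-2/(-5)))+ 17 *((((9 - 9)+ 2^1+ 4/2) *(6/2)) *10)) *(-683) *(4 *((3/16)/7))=-8370165/56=-149467.23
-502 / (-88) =251 / 44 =5.70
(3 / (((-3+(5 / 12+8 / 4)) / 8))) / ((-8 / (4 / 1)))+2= 22.57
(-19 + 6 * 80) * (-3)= -1383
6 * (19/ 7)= 114/ 7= 16.29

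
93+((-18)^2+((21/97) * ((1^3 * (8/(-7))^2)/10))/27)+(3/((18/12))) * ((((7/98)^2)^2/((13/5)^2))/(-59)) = 348611939392883/835997755320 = 417.00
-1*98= -98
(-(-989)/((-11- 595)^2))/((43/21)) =161/122412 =0.00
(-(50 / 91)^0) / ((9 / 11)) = -11 / 9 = -1.22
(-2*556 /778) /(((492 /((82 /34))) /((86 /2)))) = -5977 /19839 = -0.30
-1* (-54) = 54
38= 38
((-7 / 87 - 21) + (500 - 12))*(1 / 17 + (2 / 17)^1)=40622 / 493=82.40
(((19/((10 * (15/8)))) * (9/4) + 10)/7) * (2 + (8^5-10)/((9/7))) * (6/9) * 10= 281609872/945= 297999.86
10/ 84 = 5/ 42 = 0.12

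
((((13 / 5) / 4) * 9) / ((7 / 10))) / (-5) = -117 / 70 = -1.67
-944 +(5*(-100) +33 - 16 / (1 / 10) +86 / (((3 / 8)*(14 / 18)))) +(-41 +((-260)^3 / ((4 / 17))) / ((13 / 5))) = -201119220 / 7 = -28731317.14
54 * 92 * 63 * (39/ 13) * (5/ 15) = 312984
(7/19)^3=343/6859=0.05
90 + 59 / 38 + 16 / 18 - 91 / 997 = 31489033 / 340974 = 92.35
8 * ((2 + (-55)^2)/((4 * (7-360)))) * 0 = 0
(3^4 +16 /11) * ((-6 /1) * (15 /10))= -742.09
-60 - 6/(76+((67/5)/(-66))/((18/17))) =-27053700/450301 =-60.08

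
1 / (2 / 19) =9.50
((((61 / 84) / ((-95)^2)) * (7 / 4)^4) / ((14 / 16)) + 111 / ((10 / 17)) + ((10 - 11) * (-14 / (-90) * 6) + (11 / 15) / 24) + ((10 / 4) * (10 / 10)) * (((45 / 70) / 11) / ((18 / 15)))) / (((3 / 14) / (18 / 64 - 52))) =-49795607819849 / 1097902080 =-45355.24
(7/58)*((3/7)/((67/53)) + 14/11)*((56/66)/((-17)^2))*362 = 42140420/203834301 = 0.21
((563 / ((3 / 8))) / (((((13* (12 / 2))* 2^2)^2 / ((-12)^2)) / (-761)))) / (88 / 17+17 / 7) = -101969434 / 458835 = -222.24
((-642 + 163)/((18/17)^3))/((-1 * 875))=2353327/5103000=0.46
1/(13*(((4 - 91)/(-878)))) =878/1131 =0.78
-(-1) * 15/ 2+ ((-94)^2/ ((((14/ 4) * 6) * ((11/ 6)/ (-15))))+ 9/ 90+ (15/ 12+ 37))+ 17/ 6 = -15679883/ 4620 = -3393.91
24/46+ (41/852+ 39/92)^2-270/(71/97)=-35340649559/96000804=-368.13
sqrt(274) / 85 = 0.19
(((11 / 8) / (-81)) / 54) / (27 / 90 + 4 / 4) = -55 / 227448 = -0.00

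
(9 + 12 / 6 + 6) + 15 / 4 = 83 / 4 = 20.75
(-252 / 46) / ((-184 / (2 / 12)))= 21 / 4232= 0.00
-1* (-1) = 1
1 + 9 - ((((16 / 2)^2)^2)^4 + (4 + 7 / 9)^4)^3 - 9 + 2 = -6298389129636869807883028453662901935871794895493673070 / 282429536481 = -22300745198654475597517630000000000000000000.00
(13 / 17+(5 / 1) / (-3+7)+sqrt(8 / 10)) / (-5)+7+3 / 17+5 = 4003 / 340 - 2 * sqrt(5) / 25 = 11.59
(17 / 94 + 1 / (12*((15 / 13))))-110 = -928459 / 8460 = -109.75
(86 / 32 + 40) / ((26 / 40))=3415 / 52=65.67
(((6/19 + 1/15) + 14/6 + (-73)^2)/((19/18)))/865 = 9117234/1561325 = 5.84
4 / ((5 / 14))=56 / 5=11.20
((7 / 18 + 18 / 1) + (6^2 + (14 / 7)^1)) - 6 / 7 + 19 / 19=7123 / 126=56.53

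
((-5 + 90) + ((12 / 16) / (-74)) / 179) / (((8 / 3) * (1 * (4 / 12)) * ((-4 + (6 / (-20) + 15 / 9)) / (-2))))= 607990995 / 8371472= 72.63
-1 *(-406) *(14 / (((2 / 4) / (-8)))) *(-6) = 545664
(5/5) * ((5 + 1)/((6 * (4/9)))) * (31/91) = 279/364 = 0.77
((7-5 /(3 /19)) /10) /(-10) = 37 /150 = 0.25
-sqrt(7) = -2.65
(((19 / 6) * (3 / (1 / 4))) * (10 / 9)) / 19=20 / 9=2.22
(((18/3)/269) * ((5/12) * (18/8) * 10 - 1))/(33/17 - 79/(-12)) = 10251/467791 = 0.02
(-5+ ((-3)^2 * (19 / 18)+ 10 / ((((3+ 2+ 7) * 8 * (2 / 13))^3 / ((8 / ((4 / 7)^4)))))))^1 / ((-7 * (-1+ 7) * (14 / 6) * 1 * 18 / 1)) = -535982921 / 199766310912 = -0.00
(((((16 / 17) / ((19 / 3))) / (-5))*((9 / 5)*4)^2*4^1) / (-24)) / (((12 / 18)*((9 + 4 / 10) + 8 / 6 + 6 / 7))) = 326592 / 9827275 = 0.03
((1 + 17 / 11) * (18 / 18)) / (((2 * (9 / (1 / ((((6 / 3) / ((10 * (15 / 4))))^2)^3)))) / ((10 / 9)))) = 76904296875 / 11264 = 6827441.13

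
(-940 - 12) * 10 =-9520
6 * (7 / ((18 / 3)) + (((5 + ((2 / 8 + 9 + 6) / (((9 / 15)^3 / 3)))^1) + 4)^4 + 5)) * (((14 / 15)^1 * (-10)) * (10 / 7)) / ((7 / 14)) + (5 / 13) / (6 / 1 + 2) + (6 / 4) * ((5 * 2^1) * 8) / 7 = -454152170757554525 / 1194102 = -380329461601.73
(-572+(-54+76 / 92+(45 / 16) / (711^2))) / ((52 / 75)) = -323061617525 / 358283328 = -901.69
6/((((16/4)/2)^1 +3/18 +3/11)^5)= 7513995456/108175616801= 0.07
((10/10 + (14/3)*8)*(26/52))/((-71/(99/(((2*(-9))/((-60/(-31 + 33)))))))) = -6325/142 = -44.54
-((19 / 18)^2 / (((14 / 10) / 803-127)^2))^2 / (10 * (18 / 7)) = -47411602864544100875 / 255461674897883555585406821376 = -0.00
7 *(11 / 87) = 77 / 87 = 0.89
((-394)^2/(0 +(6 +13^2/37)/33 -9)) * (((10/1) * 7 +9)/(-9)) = 2495651554/15897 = 156988.84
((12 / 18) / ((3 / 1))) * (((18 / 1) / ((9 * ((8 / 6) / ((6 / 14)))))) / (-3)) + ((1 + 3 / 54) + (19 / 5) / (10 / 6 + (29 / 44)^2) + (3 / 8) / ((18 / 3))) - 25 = -1360507999 / 61503120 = -22.12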